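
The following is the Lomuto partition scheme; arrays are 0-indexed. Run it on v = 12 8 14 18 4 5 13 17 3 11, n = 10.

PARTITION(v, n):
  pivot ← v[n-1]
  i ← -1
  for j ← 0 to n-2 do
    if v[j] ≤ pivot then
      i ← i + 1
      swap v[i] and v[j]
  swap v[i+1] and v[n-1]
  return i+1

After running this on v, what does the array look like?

pivot = v[9] = 11; i = -1
j=0: v[0]=12 > 11 → no swap
j=1: v[1]=8 ≤ 11 → i=0, swap v[0],v[1] → 8 12 14 18 4 5 13 17 3 11
j=2: v[2]=14 > 11 → no swap
j=3: v[3]=18 > 11 → no swap
j=4: v[4]=4 ≤ 11 → i=1, swap v[1],v[4] → 8 4 14 18 12 5 13 17 3 11
j=5: v[5]=5 ≤ 11 → i=2, swap v[2],v[5] → 8 4 5 18 12 14 13 17 3 11
j=6: v[6]=13 > 11 → no swap
j=7: v[7]=17 > 11 → no swap
j=8: v[8]=3 ≤ 11 → i=3, swap v[3],v[8] → 8 4 5 3 12 14 13 17 18 11
final swap v[4],v[9] → 8 4 5 3 11 14 13 17 18 12; return 4

8 4 5 3 11 14 13 17 18 12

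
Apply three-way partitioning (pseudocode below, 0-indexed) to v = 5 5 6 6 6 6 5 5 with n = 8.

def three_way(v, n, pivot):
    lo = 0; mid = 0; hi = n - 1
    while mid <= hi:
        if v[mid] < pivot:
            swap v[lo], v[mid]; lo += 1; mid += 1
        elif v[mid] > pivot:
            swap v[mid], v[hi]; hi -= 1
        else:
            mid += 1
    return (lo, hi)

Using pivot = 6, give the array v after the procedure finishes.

lo=0 mid=0 hi=7
5<6: swap(0,0), lo=1 mid=1 ⇒ 5 5 6 6 6 6 5 5
5<6: swap(1,1), lo=2 mid=2 ⇒ 5 5 6 6 6 6 5 5
6=6: mid=3
6=6: mid=4
6=6: mid=5
6=6: mid=6
5<6: swap(2,6), lo=3 mid=7 ⇒ 5 5 5 6 6 6 6 5
5<6: swap(3,7), lo=4 mid=8 ⇒ 5 5 5 5 6 6 6 6
done. lo=4 hi=7; v=5 5 5 5 6 6 6 6

5 5 5 5 6 6 6 6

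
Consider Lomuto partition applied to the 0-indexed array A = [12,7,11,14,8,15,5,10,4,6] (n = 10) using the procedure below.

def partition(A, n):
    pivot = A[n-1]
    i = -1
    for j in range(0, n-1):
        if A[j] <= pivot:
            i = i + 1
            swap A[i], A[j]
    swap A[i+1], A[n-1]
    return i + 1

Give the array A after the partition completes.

pivot=6, i=-1
j=0: 12>6, skip
j=1: 7>6, skip
j=2: 11>6, skip
j=3: 14>6, skip
j=4: 8>6, skip
j=5: 15>6, skip
j=6: 5≤6, i=0, swap(0,6) ⇒ [5,7,11,14,8,15,12,10,4,6]
j=7: 10>6, skip
j=8: 4≤6, i=1, swap(1,8) ⇒ [5,4,11,14,8,15,12,10,7,6]
swap(2,9) ⇒ [5,4,6,14,8,15,12,10,7,11]; return 2

[5,4,6,14,8,15,12,10,7,11]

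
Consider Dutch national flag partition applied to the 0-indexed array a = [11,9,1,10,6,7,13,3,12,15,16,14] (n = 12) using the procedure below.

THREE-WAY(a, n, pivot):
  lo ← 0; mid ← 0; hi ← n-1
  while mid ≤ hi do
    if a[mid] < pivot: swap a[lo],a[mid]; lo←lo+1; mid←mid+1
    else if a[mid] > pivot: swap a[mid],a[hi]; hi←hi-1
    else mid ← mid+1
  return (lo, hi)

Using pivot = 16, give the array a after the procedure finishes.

pivot = 16; lo=0, mid=0, hi=11
a[mid]=11<16: swap a[0],a[0]; lo=1,mid=1 → [11,9,1,10,6,7,13,3,12,15,16,14]
a[mid]=9<16: swap a[1],a[1]; lo=2,mid=2 → [11,9,1,10,6,7,13,3,12,15,16,14]
a[mid]=1<16: swap a[2],a[2]; lo=3,mid=3 → [11,9,1,10,6,7,13,3,12,15,16,14]
a[mid]=10<16: swap a[3],a[3]; lo=4,mid=4 → [11,9,1,10,6,7,13,3,12,15,16,14]
a[mid]=6<16: swap a[4],a[4]; lo=5,mid=5 → [11,9,1,10,6,7,13,3,12,15,16,14]
a[mid]=7<16: swap a[5],a[5]; lo=6,mid=6 → [11,9,1,10,6,7,13,3,12,15,16,14]
a[mid]=13<16: swap a[6],a[6]; lo=7,mid=7 → [11,9,1,10,6,7,13,3,12,15,16,14]
a[mid]=3<16: swap a[7],a[7]; lo=8,mid=8 → [11,9,1,10,6,7,13,3,12,15,16,14]
a[mid]=12<16: swap a[8],a[8]; lo=9,mid=9 → [11,9,1,10,6,7,13,3,12,15,16,14]
a[mid]=15<16: swap a[9],a[9]; lo=10,mid=10 → [11,9,1,10,6,7,13,3,12,15,16,14]
a[mid]=16=16: mid=11
a[mid]=14<16: swap a[10],a[11]; lo=11,mid=12 → [11,9,1,10,6,7,13,3,12,15,14,16]
end: lo=11, hi=11; a = [11,9,1,10,6,7,13,3,12,15,14,16]

[11,9,1,10,6,7,13,3,12,15,14,16]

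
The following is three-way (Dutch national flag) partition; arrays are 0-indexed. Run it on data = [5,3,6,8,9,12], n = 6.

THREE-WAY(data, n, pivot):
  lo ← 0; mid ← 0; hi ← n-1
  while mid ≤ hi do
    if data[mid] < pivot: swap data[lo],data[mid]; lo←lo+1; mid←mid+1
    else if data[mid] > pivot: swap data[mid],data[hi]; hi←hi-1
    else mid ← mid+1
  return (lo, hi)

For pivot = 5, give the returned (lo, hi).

(1, 1)

lo=0 mid=0 hi=5
5=5: mid=1
3<5: swap(0,1), lo=1 mid=2 ⇒ [3,5,6,8,9,12]
6>5: swap(2,5), hi=4 ⇒ [3,5,12,8,9,6]
12>5: swap(2,4), hi=3 ⇒ [3,5,9,8,12,6]
9>5: swap(2,3), hi=2 ⇒ [3,5,8,9,12,6]
8>5: swap(2,2), hi=1 ⇒ [3,5,8,9,12,6]
done. lo=1 hi=1; data=[3,5,8,9,12,6]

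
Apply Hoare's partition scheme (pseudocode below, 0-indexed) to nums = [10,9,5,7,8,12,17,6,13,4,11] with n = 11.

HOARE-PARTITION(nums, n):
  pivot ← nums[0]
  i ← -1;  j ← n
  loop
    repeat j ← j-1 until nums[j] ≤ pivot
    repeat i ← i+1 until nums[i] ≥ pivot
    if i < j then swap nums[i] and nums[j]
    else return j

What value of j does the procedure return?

pivot=10
j stops at 9 (4), i stops at 0 (10); swap ⇒ [4,9,5,7,8,12,17,6,13,10,11]
j stops at 7 (6), i stops at 5 (12); swap ⇒ [4,9,5,7,8,6,17,12,13,10,11]
j stops at 5, i stops at 6; i≥j ⇒ return 5. nums=[4,9,5,7,8,6,17,12,13,10,11]

5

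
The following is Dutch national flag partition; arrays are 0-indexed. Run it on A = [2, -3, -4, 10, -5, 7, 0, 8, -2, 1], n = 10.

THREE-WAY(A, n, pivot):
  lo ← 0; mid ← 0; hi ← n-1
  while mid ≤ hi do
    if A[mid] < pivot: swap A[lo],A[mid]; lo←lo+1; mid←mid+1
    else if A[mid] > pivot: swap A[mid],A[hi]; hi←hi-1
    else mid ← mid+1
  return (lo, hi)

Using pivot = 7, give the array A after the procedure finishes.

pivot = 7; lo=0, mid=0, hi=9
A[mid]=2<7: swap A[0],A[0]; lo=1,mid=1 → [2, -3, -4, 10, -5, 7, 0, 8, -2, 1]
A[mid]=-3<7: swap A[1],A[1]; lo=2,mid=2 → [2, -3, -4, 10, -5, 7, 0, 8, -2, 1]
A[mid]=-4<7: swap A[2],A[2]; lo=3,mid=3 → [2, -3, -4, 10, -5, 7, 0, 8, -2, 1]
A[mid]=10>7: swap A[3],A[9]; hi=8 → [2, -3, -4, 1, -5, 7, 0, 8, -2, 10]
A[mid]=1<7: swap A[3],A[3]; lo=4,mid=4 → [2, -3, -4, 1, -5, 7, 0, 8, -2, 10]
A[mid]=-5<7: swap A[4],A[4]; lo=5,mid=5 → [2, -3, -4, 1, -5, 7, 0, 8, -2, 10]
A[mid]=7=7: mid=6
A[mid]=0<7: swap A[5],A[6]; lo=6,mid=7 → [2, -3, -4, 1, -5, 0, 7, 8, -2, 10]
A[mid]=8>7: swap A[7],A[8]; hi=7 → [2, -3, -4, 1, -5, 0, 7, -2, 8, 10]
A[mid]=-2<7: swap A[6],A[7]; lo=7,mid=8 → [2, -3, -4, 1, -5, 0, -2, 7, 8, 10]
end: lo=7, hi=7; A = [2, -3, -4, 1, -5, 0, -2, 7, 8, 10]

[2, -3, -4, 1, -5, 0, -2, 7, 8, 10]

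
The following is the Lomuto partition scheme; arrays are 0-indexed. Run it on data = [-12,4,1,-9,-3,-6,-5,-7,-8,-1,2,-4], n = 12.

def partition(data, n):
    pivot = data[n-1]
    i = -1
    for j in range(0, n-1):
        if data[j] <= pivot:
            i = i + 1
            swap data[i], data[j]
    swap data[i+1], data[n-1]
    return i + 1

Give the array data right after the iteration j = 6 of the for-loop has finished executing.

pivot=-4, i=-1
j=0: -12≤-4, i=0, swap(0,0) ⇒ [-12,4,1,-9,-3,-6,-5,-7,-8,-1,2,-4]
j=1: 4>-4, skip
j=2: 1>-4, skip
j=3: -9≤-4, i=1, swap(1,3) ⇒ [-12,-9,1,4,-3,-6,-5,-7,-8,-1,2,-4]
j=4: -3>-4, skip
j=5: -6≤-4, i=2, swap(2,5) ⇒ [-12,-9,-6,4,-3,1,-5,-7,-8,-1,2,-4]
j=6: -5≤-4, i=3, swap(3,6) ⇒ [-12,-9,-6,-5,-3,1,4,-7,-8,-1,2,-4]
(after j=6) data = [-12,-9,-6,-5,-3,1,4,-7,-8,-1,2,-4]

[-12,-9,-6,-5,-3,1,4,-7,-8,-1,2,-4]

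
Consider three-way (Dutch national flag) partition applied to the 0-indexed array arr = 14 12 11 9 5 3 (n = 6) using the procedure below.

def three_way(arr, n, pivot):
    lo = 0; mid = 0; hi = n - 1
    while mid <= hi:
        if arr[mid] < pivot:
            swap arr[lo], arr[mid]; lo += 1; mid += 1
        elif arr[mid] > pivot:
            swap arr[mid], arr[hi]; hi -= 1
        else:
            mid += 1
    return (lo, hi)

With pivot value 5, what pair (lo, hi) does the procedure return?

pivot = 5; lo=0, mid=0, hi=5
arr[mid]=14>5: swap arr[0],arr[5]; hi=4 → 3 12 11 9 5 14
arr[mid]=3<5: swap arr[0],arr[0]; lo=1,mid=1 → 3 12 11 9 5 14
arr[mid]=12>5: swap arr[1],arr[4]; hi=3 → 3 5 11 9 12 14
arr[mid]=5=5: mid=2
arr[mid]=11>5: swap arr[2],arr[3]; hi=2 → 3 5 9 11 12 14
arr[mid]=9>5: swap arr[2],arr[2]; hi=1 → 3 5 9 11 12 14
end: lo=1, hi=1; arr = 3 5 9 11 12 14

(1, 1)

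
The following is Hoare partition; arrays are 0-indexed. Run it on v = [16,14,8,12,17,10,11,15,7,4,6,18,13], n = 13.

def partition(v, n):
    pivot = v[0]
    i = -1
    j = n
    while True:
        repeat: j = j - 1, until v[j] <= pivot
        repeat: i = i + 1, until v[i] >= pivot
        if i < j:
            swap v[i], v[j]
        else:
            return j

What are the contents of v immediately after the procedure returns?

pivot = v[0] = 16; i = -1, j = 13
j→12 (v[12]=13≤16), i→0 (v[0]=16≥16); i<j, swap → [13,14,8,12,17,10,11,15,7,4,6,18,16]
j→10 (v[10]=6≤16), i→4 (v[4]=17≥16); i<j, swap → [13,14,8,12,6,10,11,15,7,4,17,18,16]
j→9, i→10; i≥j, return j=9. v = [13,14,8,12,6,10,11,15,7,4,17,18,16]

[13,14,8,12,6,10,11,15,7,4,17,18,16]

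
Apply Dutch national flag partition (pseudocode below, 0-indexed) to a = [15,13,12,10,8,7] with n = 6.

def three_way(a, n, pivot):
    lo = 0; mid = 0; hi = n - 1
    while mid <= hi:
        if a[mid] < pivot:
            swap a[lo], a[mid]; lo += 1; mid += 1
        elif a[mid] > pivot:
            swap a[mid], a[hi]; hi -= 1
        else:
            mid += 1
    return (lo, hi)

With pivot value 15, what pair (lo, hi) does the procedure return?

(5, 5)

lo=0 mid=0 hi=5
15=15: mid=1
13<15: swap(0,1), lo=1 mid=2 ⇒ [13,15,12,10,8,7]
12<15: swap(1,2), lo=2 mid=3 ⇒ [13,12,15,10,8,7]
10<15: swap(2,3), lo=3 mid=4 ⇒ [13,12,10,15,8,7]
8<15: swap(3,4), lo=4 mid=5 ⇒ [13,12,10,8,15,7]
7<15: swap(4,5), lo=5 mid=6 ⇒ [13,12,10,8,7,15]
done. lo=5 hi=5; a=[13,12,10,8,7,15]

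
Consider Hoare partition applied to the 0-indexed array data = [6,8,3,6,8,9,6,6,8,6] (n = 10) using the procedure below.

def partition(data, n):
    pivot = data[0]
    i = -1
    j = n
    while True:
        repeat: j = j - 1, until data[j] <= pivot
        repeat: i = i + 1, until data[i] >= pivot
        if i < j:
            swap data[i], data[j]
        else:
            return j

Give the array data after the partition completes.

pivot = data[0] = 6; i = -1, j = 10
j→9 (data[9]=6≤6), i→0 (data[0]=6≥6); i<j, swap → [6,8,3,6,8,9,6,6,8,6]
j→7 (data[7]=6≤6), i→1 (data[1]=8≥6); i<j, swap → [6,6,3,6,8,9,6,8,8,6]
j→6 (data[6]=6≤6), i→3 (data[3]=6≥6); i<j, swap → [6,6,3,6,8,9,6,8,8,6]
j→3, i→4; i≥j, return j=3. data = [6,6,3,6,8,9,6,8,8,6]

[6,6,3,6,8,9,6,8,8,6]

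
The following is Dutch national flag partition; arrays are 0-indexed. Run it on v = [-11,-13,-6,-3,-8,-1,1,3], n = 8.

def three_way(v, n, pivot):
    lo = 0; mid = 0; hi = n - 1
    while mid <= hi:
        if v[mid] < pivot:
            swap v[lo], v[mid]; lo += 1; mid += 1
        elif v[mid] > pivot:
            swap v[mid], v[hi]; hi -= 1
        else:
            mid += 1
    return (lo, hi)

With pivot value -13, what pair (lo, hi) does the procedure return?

pivot = -13; lo=0, mid=0, hi=7
v[mid]=-11>-13: swap v[0],v[7]; hi=6 → [3,-13,-6,-3,-8,-1,1,-11]
v[mid]=3>-13: swap v[0],v[6]; hi=5 → [1,-13,-6,-3,-8,-1,3,-11]
v[mid]=1>-13: swap v[0],v[5]; hi=4 → [-1,-13,-6,-3,-8,1,3,-11]
v[mid]=-1>-13: swap v[0],v[4]; hi=3 → [-8,-13,-6,-3,-1,1,3,-11]
v[mid]=-8>-13: swap v[0],v[3]; hi=2 → [-3,-13,-6,-8,-1,1,3,-11]
v[mid]=-3>-13: swap v[0],v[2]; hi=1 → [-6,-13,-3,-8,-1,1,3,-11]
v[mid]=-6>-13: swap v[0],v[1]; hi=0 → [-13,-6,-3,-8,-1,1,3,-11]
v[mid]=-13=-13: mid=1
end: lo=0, hi=0; v = [-13,-6,-3,-8,-1,1,3,-11]

(0, 0)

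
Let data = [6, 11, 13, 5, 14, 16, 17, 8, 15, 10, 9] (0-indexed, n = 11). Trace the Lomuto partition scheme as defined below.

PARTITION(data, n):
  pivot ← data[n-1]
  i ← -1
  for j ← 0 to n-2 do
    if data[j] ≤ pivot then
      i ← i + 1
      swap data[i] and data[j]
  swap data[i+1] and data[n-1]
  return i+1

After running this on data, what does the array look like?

pivot = data[10] = 9; i = -1
j=0: data[0]=6 ≤ 9 → i=0, swap data[0],data[0] (no change) → [6, 11, 13, 5, 14, 16, 17, 8, 15, 10, 9]
j=1: data[1]=11 > 9 → no swap
j=2: data[2]=13 > 9 → no swap
j=3: data[3]=5 ≤ 9 → i=1, swap data[1],data[3] → [6, 5, 13, 11, 14, 16, 17, 8, 15, 10, 9]
j=4: data[4]=14 > 9 → no swap
j=5: data[5]=16 > 9 → no swap
j=6: data[6]=17 > 9 → no swap
j=7: data[7]=8 ≤ 9 → i=2, swap data[2],data[7] → [6, 5, 8, 11, 14, 16, 17, 13, 15, 10, 9]
j=8: data[8]=15 > 9 → no swap
j=9: data[9]=10 > 9 → no swap
final swap data[3],data[10] → [6, 5, 8, 9, 14, 16, 17, 13, 15, 10, 11]; return 3

[6, 5, 8, 9, 14, 16, 17, 13, 15, 10, 11]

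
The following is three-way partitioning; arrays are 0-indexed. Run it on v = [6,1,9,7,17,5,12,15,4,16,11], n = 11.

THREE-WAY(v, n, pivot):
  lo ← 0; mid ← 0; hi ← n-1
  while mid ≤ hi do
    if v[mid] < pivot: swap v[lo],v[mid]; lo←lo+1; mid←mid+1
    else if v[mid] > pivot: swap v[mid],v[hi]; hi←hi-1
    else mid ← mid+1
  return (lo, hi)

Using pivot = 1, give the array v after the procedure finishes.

[1,9,7,17,5,12,15,4,16,11,6]

lo=0 mid=0 hi=10
6>1: swap(0,10), hi=9 ⇒ [11,1,9,7,17,5,12,15,4,16,6]
11>1: swap(0,9), hi=8 ⇒ [16,1,9,7,17,5,12,15,4,11,6]
16>1: swap(0,8), hi=7 ⇒ [4,1,9,7,17,5,12,15,16,11,6]
4>1: swap(0,7), hi=6 ⇒ [15,1,9,7,17,5,12,4,16,11,6]
15>1: swap(0,6), hi=5 ⇒ [12,1,9,7,17,5,15,4,16,11,6]
12>1: swap(0,5), hi=4 ⇒ [5,1,9,7,17,12,15,4,16,11,6]
5>1: swap(0,4), hi=3 ⇒ [17,1,9,7,5,12,15,4,16,11,6]
17>1: swap(0,3), hi=2 ⇒ [7,1,9,17,5,12,15,4,16,11,6]
7>1: swap(0,2), hi=1 ⇒ [9,1,7,17,5,12,15,4,16,11,6]
9>1: swap(0,1), hi=0 ⇒ [1,9,7,17,5,12,15,4,16,11,6]
1=1: mid=1
done. lo=0 hi=0; v=[1,9,7,17,5,12,15,4,16,11,6]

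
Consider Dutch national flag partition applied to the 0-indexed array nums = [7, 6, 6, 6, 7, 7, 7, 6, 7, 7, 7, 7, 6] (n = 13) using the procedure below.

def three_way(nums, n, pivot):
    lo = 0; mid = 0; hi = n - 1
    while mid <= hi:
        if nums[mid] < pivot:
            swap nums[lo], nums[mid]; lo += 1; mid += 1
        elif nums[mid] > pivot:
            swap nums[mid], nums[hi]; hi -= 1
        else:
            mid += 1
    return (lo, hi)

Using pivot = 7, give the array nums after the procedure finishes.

lo=0 mid=0 hi=12
7=7: mid=1
6<7: swap(0,1), lo=1 mid=2 ⇒ [6, 7, 6, 6, 7, 7, 7, 6, 7, 7, 7, 7, 6]
6<7: swap(1,2), lo=2 mid=3 ⇒ [6, 6, 7, 6, 7, 7, 7, 6, 7, 7, 7, 7, 6]
6<7: swap(2,3), lo=3 mid=4 ⇒ [6, 6, 6, 7, 7, 7, 7, 6, 7, 7, 7, 7, 6]
7=7: mid=5
7=7: mid=6
7=7: mid=7
6<7: swap(3,7), lo=4 mid=8 ⇒ [6, 6, 6, 6, 7, 7, 7, 7, 7, 7, 7, 7, 6]
7=7: mid=9
7=7: mid=10
7=7: mid=11
7=7: mid=12
6<7: swap(4,12), lo=5 mid=13 ⇒ [6, 6, 6, 6, 6, 7, 7, 7, 7, 7, 7, 7, 7]
done. lo=5 hi=12; nums=[6, 6, 6, 6, 6, 7, 7, 7, 7, 7, 7, 7, 7]

[6, 6, 6, 6, 6, 7, 7, 7, 7, 7, 7, 7, 7]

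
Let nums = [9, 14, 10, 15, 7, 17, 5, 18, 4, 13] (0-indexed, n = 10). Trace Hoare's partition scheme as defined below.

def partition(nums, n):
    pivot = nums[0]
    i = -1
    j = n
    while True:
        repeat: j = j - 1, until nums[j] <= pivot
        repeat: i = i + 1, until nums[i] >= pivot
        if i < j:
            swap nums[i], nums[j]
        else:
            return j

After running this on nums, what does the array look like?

[4, 5, 7, 15, 10, 17, 14, 18, 9, 13]

pivot = nums[0] = 9; i = -1, j = 10
j→8 (nums[8]=4≤9), i→0 (nums[0]=9≥9); i<j, swap → [4, 14, 10, 15, 7, 17, 5, 18, 9, 13]
j→6 (nums[6]=5≤9), i→1 (nums[1]=14≥9); i<j, swap → [4, 5, 10, 15, 7, 17, 14, 18, 9, 13]
j→4 (nums[4]=7≤9), i→2 (nums[2]=10≥9); i<j, swap → [4, 5, 7, 15, 10, 17, 14, 18, 9, 13]
j→2, i→3; i≥j, return j=2. nums = [4, 5, 7, 15, 10, 17, 14, 18, 9, 13]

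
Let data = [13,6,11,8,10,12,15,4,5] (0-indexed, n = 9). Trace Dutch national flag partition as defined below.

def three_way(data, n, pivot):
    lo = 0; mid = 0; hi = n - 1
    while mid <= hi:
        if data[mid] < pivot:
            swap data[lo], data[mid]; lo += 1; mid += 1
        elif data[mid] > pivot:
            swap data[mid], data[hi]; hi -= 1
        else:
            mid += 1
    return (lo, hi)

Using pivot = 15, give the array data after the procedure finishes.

[13,6,11,8,10,12,4,5,15]

pivot = 15; lo=0, mid=0, hi=8
data[mid]=13<15: swap data[0],data[0]; lo=1,mid=1 → [13,6,11,8,10,12,15,4,5]
data[mid]=6<15: swap data[1],data[1]; lo=2,mid=2 → [13,6,11,8,10,12,15,4,5]
data[mid]=11<15: swap data[2],data[2]; lo=3,mid=3 → [13,6,11,8,10,12,15,4,5]
data[mid]=8<15: swap data[3],data[3]; lo=4,mid=4 → [13,6,11,8,10,12,15,4,5]
data[mid]=10<15: swap data[4],data[4]; lo=5,mid=5 → [13,6,11,8,10,12,15,4,5]
data[mid]=12<15: swap data[5],data[5]; lo=6,mid=6 → [13,6,11,8,10,12,15,4,5]
data[mid]=15=15: mid=7
data[mid]=4<15: swap data[6],data[7]; lo=7,mid=8 → [13,6,11,8,10,12,4,15,5]
data[mid]=5<15: swap data[7],data[8]; lo=8,mid=9 → [13,6,11,8,10,12,4,5,15]
end: lo=8, hi=8; data = [13,6,11,8,10,12,4,5,15]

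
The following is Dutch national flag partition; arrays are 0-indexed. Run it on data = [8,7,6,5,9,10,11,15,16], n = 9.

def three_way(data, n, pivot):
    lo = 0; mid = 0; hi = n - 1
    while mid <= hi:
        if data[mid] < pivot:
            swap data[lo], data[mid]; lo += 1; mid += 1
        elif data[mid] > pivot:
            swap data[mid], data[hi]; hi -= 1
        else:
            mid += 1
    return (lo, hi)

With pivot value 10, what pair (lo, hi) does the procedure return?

(5, 5)

pivot = 10; lo=0, mid=0, hi=8
data[mid]=8<10: swap data[0],data[0]; lo=1,mid=1 → [8,7,6,5,9,10,11,15,16]
data[mid]=7<10: swap data[1],data[1]; lo=2,mid=2 → [8,7,6,5,9,10,11,15,16]
data[mid]=6<10: swap data[2],data[2]; lo=3,mid=3 → [8,7,6,5,9,10,11,15,16]
data[mid]=5<10: swap data[3],data[3]; lo=4,mid=4 → [8,7,6,5,9,10,11,15,16]
data[mid]=9<10: swap data[4],data[4]; lo=5,mid=5 → [8,7,6,5,9,10,11,15,16]
data[mid]=10=10: mid=6
data[mid]=11>10: swap data[6],data[8]; hi=7 → [8,7,6,5,9,10,16,15,11]
data[mid]=16>10: swap data[6],data[7]; hi=6 → [8,7,6,5,9,10,15,16,11]
data[mid]=15>10: swap data[6],data[6]; hi=5 → [8,7,6,5,9,10,15,16,11]
end: lo=5, hi=5; data = [8,7,6,5,9,10,15,16,11]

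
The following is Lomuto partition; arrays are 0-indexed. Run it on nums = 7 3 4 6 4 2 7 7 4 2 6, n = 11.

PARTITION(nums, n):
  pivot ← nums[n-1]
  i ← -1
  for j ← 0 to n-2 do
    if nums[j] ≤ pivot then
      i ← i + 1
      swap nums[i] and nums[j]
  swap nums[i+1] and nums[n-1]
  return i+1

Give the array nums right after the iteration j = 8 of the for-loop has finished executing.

pivot=6, i=-1
j=0: 7>6, skip
j=1: 3≤6, i=0, swap(0,1) ⇒ 3 7 4 6 4 2 7 7 4 2 6
j=2: 4≤6, i=1, swap(1,2) ⇒ 3 4 7 6 4 2 7 7 4 2 6
j=3: 6≤6, i=2, swap(2,3) ⇒ 3 4 6 7 4 2 7 7 4 2 6
j=4: 4≤6, i=3, swap(3,4) ⇒ 3 4 6 4 7 2 7 7 4 2 6
j=5: 2≤6, i=4, swap(4,5) ⇒ 3 4 6 4 2 7 7 7 4 2 6
j=6: 7>6, skip
j=7: 7>6, skip
j=8: 4≤6, i=5, swap(5,8) ⇒ 3 4 6 4 2 4 7 7 7 2 6
(after j=8) nums = 3 4 6 4 2 4 7 7 7 2 6

3 4 6 4 2 4 7 7 7 2 6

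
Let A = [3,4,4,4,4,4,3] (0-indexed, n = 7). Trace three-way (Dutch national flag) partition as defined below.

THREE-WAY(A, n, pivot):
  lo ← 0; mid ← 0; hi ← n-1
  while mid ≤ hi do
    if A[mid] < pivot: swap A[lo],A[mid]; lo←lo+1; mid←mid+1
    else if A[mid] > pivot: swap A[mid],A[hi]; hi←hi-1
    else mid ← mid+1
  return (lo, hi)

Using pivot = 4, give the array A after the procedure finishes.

lo=0 mid=0 hi=6
3<4: swap(0,0), lo=1 mid=1 ⇒ [3,4,4,4,4,4,3]
4=4: mid=2
4=4: mid=3
4=4: mid=4
4=4: mid=5
4=4: mid=6
3<4: swap(1,6), lo=2 mid=7 ⇒ [3,3,4,4,4,4,4]
done. lo=2 hi=6; A=[3,3,4,4,4,4,4]

[3,3,4,4,4,4,4]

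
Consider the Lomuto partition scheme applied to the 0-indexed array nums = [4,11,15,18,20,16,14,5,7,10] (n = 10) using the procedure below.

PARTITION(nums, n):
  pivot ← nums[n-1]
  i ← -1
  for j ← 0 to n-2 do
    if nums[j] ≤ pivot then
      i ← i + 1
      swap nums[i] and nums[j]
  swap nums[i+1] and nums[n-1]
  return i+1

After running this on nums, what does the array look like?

[4,5,7,10,20,16,14,11,15,18]

pivot=10, i=-1
j=0: 4≤10, i=0, swap(0,0) ⇒ [4,11,15,18,20,16,14,5,7,10]
j=1: 11>10, skip
j=2: 15>10, skip
j=3: 18>10, skip
j=4: 20>10, skip
j=5: 16>10, skip
j=6: 14>10, skip
j=7: 5≤10, i=1, swap(1,7) ⇒ [4,5,15,18,20,16,14,11,7,10]
j=8: 7≤10, i=2, swap(2,8) ⇒ [4,5,7,18,20,16,14,11,15,10]
swap(3,9) ⇒ [4,5,7,10,20,16,14,11,15,18]; return 3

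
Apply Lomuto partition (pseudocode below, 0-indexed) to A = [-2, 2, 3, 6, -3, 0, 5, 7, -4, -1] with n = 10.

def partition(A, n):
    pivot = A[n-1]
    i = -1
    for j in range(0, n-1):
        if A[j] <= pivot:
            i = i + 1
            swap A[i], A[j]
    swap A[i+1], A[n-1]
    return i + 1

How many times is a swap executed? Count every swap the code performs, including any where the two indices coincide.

4

pivot = A[9] = -1; i = -1
j=0: A[0]=-2 ≤ -1 → i=0, swap A[0],A[0] (no change) → [-2, 2, 3, 6, -3, 0, 5, 7, -4, -1]
j=1: A[1]=2 > -1 → no swap
j=2: A[2]=3 > -1 → no swap
j=3: A[3]=6 > -1 → no swap
j=4: A[4]=-3 ≤ -1 → i=1, swap A[1],A[4] → [-2, -3, 3, 6, 2, 0, 5, 7, -4, -1]
j=5: A[5]=0 > -1 → no swap
j=6: A[6]=5 > -1 → no swap
j=7: A[7]=7 > -1 → no swap
j=8: A[8]=-4 ≤ -1 → i=2, swap A[2],A[8] → [-2, -3, -4, 6, 2, 0, 5, 7, 3, -1]
final swap A[3],A[9] → [-2, -3, -4, -1, 2, 0, 5, 7, 3, 6]; return 3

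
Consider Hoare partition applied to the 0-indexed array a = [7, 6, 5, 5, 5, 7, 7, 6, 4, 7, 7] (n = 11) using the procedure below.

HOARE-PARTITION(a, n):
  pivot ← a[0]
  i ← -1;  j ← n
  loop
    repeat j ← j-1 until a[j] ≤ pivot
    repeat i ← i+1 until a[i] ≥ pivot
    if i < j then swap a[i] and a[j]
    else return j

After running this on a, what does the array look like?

[7, 6, 5, 5, 5, 7, 4, 6, 7, 7, 7]

pivot = a[0] = 7; i = -1, j = 11
j→10 (a[10]=7≤7), i→0 (a[0]=7≥7); i<j, swap → [7, 6, 5, 5, 5, 7, 7, 6, 4, 7, 7]
j→9 (a[9]=7≤7), i→5 (a[5]=7≥7); i<j, swap → [7, 6, 5, 5, 5, 7, 7, 6, 4, 7, 7]
j→8 (a[8]=4≤7), i→6 (a[6]=7≥7); i<j, swap → [7, 6, 5, 5, 5, 7, 4, 6, 7, 7, 7]
j→7, i→8; i≥j, return j=7. a = [7, 6, 5, 5, 5, 7, 4, 6, 7, 7, 7]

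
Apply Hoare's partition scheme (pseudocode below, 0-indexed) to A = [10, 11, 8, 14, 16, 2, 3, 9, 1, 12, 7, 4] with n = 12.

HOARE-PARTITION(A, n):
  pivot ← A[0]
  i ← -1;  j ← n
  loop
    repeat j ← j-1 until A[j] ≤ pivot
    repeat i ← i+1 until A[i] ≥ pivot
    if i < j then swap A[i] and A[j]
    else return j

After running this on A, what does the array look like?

[4, 7, 8, 1, 9, 2, 3, 16, 14, 12, 11, 10]

pivot=10
j stops at 11 (4), i stops at 0 (10); swap ⇒ [4, 11, 8, 14, 16, 2, 3, 9, 1, 12, 7, 10]
j stops at 10 (7), i stops at 1 (11); swap ⇒ [4, 7, 8, 14, 16, 2, 3, 9, 1, 12, 11, 10]
j stops at 8 (1), i stops at 3 (14); swap ⇒ [4, 7, 8, 1, 16, 2, 3, 9, 14, 12, 11, 10]
j stops at 7 (9), i stops at 4 (16); swap ⇒ [4, 7, 8, 1, 9, 2, 3, 16, 14, 12, 11, 10]
j stops at 6, i stops at 7; i≥j ⇒ return 6. A=[4, 7, 8, 1, 9, 2, 3, 16, 14, 12, 11, 10]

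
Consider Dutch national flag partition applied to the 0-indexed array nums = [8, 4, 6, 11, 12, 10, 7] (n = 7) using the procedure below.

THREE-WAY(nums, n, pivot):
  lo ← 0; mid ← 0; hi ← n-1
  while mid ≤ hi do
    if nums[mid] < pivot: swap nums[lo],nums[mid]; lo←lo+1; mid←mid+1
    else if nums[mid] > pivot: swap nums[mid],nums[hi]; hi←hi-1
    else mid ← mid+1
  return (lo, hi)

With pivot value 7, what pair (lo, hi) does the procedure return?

pivot = 7; lo=0, mid=0, hi=6
nums[mid]=8>7: swap nums[0],nums[6]; hi=5 → [7, 4, 6, 11, 12, 10, 8]
nums[mid]=7=7: mid=1
nums[mid]=4<7: swap nums[0],nums[1]; lo=1,mid=2 → [4, 7, 6, 11, 12, 10, 8]
nums[mid]=6<7: swap nums[1],nums[2]; lo=2,mid=3 → [4, 6, 7, 11, 12, 10, 8]
nums[mid]=11>7: swap nums[3],nums[5]; hi=4 → [4, 6, 7, 10, 12, 11, 8]
nums[mid]=10>7: swap nums[3],nums[4]; hi=3 → [4, 6, 7, 12, 10, 11, 8]
nums[mid]=12>7: swap nums[3],nums[3]; hi=2 → [4, 6, 7, 12, 10, 11, 8]
end: lo=2, hi=2; nums = [4, 6, 7, 12, 10, 11, 8]

(2, 2)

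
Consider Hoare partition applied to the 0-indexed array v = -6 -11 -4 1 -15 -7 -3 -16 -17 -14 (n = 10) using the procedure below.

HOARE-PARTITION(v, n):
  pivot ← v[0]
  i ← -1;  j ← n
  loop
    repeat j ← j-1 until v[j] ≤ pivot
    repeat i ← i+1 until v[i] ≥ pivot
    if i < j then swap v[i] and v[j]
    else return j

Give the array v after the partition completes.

-14 -11 -17 -16 -15 -7 -3 1 -4 -6

pivot = v[0] = -6; i = -1, j = 10
j→9 (v[9]=-14≤-6), i→0 (v[0]=-6≥-6); i<j, swap → -14 -11 -4 1 -15 -7 -3 -16 -17 -6
j→8 (v[8]=-17≤-6), i→2 (v[2]=-4≥-6); i<j, swap → -14 -11 -17 1 -15 -7 -3 -16 -4 -6
j→7 (v[7]=-16≤-6), i→3 (v[3]=1≥-6); i<j, swap → -14 -11 -17 -16 -15 -7 -3 1 -4 -6
j→5, i→6; i≥j, return j=5. v = -14 -11 -17 -16 -15 -7 -3 1 -4 -6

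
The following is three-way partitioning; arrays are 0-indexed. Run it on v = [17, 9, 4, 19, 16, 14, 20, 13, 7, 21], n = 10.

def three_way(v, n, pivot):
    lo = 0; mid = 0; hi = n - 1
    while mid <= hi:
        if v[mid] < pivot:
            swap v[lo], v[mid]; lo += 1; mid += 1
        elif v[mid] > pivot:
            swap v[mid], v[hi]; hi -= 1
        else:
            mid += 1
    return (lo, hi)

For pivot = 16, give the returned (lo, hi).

lo=0 mid=0 hi=9
17>16: swap(0,9), hi=8 ⇒ [21, 9, 4, 19, 16, 14, 20, 13, 7, 17]
21>16: swap(0,8), hi=7 ⇒ [7, 9, 4, 19, 16, 14, 20, 13, 21, 17]
7<16: swap(0,0), lo=1 mid=1 ⇒ [7, 9, 4, 19, 16, 14, 20, 13, 21, 17]
9<16: swap(1,1), lo=2 mid=2 ⇒ [7, 9, 4, 19, 16, 14, 20, 13, 21, 17]
4<16: swap(2,2), lo=3 mid=3 ⇒ [7, 9, 4, 19, 16, 14, 20, 13, 21, 17]
19>16: swap(3,7), hi=6 ⇒ [7, 9, 4, 13, 16, 14, 20, 19, 21, 17]
13<16: swap(3,3), lo=4 mid=4 ⇒ [7, 9, 4, 13, 16, 14, 20, 19, 21, 17]
16=16: mid=5
14<16: swap(4,5), lo=5 mid=6 ⇒ [7, 9, 4, 13, 14, 16, 20, 19, 21, 17]
20>16: swap(6,6), hi=5 ⇒ [7, 9, 4, 13, 14, 16, 20, 19, 21, 17]
done. lo=5 hi=5; v=[7, 9, 4, 13, 14, 16, 20, 19, 21, 17]

(5, 5)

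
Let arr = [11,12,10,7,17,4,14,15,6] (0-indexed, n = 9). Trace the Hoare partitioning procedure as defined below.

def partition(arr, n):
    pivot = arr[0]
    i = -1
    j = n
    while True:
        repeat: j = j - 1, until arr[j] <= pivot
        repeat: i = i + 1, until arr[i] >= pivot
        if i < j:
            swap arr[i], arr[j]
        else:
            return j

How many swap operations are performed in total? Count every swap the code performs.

2

pivot=11
j stops at 8 (6), i stops at 0 (11); swap ⇒ [6,12,10,7,17,4,14,15,11]
j stops at 5 (4), i stops at 1 (12); swap ⇒ [6,4,10,7,17,12,14,15,11]
j stops at 3, i stops at 4; i≥j ⇒ return 3. arr=[6,4,10,7,17,12,14,15,11]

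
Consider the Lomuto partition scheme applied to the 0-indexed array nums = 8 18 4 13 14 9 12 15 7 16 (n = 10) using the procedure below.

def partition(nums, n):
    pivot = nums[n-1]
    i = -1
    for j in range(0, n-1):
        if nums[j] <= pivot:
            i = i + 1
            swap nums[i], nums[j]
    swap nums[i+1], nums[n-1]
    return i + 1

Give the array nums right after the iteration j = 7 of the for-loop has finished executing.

8 4 13 14 9 12 15 18 7 16

pivot = nums[9] = 16; i = -1
j=0: nums[0]=8 ≤ 16 → i=0, swap nums[0],nums[0] (no change) → 8 18 4 13 14 9 12 15 7 16
j=1: nums[1]=18 > 16 → no swap
j=2: nums[2]=4 ≤ 16 → i=1, swap nums[1],nums[2] → 8 4 18 13 14 9 12 15 7 16
j=3: nums[3]=13 ≤ 16 → i=2, swap nums[2],nums[3] → 8 4 13 18 14 9 12 15 7 16
j=4: nums[4]=14 ≤ 16 → i=3, swap nums[3],nums[4] → 8 4 13 14 18 9 12 15 7 16
j=5: nums[5]=9 ≤ 16 → i=4, swap nums[4],nums[5] → 8 4 13 14 9 18 12 15 7 16
j=6: nums[6]=12 ≤ 16 → i=5, swap nums[5],nums[6] → 8 4 13 14 9 12 18 15 7 16
j=7: nums[7]=15 ≤ 16 → i=6, swap nums[6],nums[7] → 8 4 13 14 9 12 15 18 7 16
(after j=7) nums = 8 4 13 14 9 12 15 18 7 16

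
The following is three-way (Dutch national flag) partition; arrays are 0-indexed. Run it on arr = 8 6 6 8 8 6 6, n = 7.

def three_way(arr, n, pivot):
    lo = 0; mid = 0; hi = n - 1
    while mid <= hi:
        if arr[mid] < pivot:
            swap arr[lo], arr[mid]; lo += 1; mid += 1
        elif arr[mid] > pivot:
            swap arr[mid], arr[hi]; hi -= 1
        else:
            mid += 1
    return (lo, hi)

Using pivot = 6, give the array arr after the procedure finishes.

6 6 6 6 8 8 8

pivot = 6; lo=0, mid=0, hi=6
arr[mid]=8>6: swap arr[0],arr[6]; hi=5 → 6 6 6 8 8 6 8
arr[mid]=6=6: mid=1
arr[mid]=6=6: mid=2
arr[mid]=6=6: mid=3
arr[mid]=8>6: swap arr[3],arr[5]; hi=4 → 6 6 6 6 8 8 8
arr[mid]=6=6: mid=4
arr[mid]=8>6: swap arr[4],arr[4]; hi=3 → 6 6 6 6 8 8 8
end: lo=0, hi=3; arr = 6 6 6 6 8 8 8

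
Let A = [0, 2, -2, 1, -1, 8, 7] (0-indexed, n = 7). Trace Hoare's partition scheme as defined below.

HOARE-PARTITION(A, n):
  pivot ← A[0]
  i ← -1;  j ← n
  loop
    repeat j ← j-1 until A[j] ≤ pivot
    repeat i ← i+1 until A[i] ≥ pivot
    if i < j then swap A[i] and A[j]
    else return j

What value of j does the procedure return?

1

pivot = A[0] = 0; i = -1, j = 7
j→4 (A[4]=-1≤0), i→0 (A[0]=0≥0); i<j, swap → [-1, 2, -2, 1, 0, 8, 7]
j→2 (A[2]=-2≤0), i→1 (A[1]=2≥0); i<j, swap → [-1, -2, 2, 1, 0, 8, 7]
j→1, i→2; i≥j, return j=1. A = [-1, -2, 2, 1, 0, 8, 7]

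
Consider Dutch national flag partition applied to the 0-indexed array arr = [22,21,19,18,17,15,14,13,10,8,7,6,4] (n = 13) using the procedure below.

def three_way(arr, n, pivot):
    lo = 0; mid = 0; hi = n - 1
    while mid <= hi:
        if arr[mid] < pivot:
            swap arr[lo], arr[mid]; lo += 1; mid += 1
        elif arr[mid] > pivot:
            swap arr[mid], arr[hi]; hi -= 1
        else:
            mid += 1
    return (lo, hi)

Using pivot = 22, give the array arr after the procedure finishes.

lo=0 mid=0 hi=12
22=22: mid=1
21<22: swap(0,1), lo=1 mid=2 ⇒ [21,22,19,18,17,15,14,13,10,8,7,6,4]
19<22: swap(1,2), lo=2 mid=3 ⇒ [21,19,22,18,17,15,14,13,10,8,7,6,4]
18<22: swap(2,3), lo=3 mid=4 ⇒ [21,19,18,22,17,15,14,13,10,8,7,6,4]
17<22: swap(3,4), lo=4 mid=5 ⇒ [21,19,18,17,22,15,14,13,10,8,7,6,4]
15<22: swap(4,5), lo=5 mid=6 ⇒ [21,19,18,17,15,22,14,13,10,8,7,6,4]
14<22: swap(5,6), lo=6 mid=7 ⇒ [21,19,18,17,15,14,22,13,10,8,7,6,4]
13<22: swap(6,7), lo=7 mid=8 ⇒ [21,19,18,17,15,14,13,22,10,8,7,6,4]
10<22: swap(7,8), lo=8 mid=9 ⇒ [21,19,18,17,15,14,13,10,22,8,7,6,4]
8<22: swap(8,9), lo=9 mid=10 ⇒ [21,19,18,17,15,14,13,10,8,22,7,6,4]
7<22: swap(9,10), lo=10 mid=11 ⇒ [21,19,18,17,15,14,13,10,8,7,22,6,4]
6<22: swap(10,11), lo=11 mid=12 ⇒ [21,19,18,17,15,14,13,10,8,7,6,22,4]
4<22: swap(11,12), lo=12 mid=13 ⇒ [21,19,18,17,15,14,13,10,8,7,6,4,22]
done. lo=12 hi=12; arr=[21,19,18,17,15,14,13,10,8,7,6,4,22]

[21,19,18,17,15,14,13,10,8,7,6,4,22]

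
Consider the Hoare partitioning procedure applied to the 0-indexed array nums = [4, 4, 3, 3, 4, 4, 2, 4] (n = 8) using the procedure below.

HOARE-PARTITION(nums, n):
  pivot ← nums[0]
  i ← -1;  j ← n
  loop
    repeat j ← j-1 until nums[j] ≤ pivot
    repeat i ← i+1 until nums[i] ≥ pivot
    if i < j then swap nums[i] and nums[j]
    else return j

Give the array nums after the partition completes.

[4, 2, 3, 3, 4, 4, 4, 4]

pivot = nums[0] = 4; i = -1, j = 8
j→7 (nums[7]=4≤4), i→0 (nums[0]=4≥4); i<j, swap → [4, 4, 3, 3, 4, 4, 2, 4]
j→6 (nums[6]=2≤4), i→1 (nums[1]=4≥4); i<j, swap → [4, 2, 3, 3, 4, 4, 4, 4]
j→5 (nums[5]=4≤4), i→4 (nums[4]=4≥4); i<j, swap → [4, 2, 3, 3, 4, 4, 4, 4]
j→4, i→5; i≥j, return j=4. nums = [4, 2, 3, 3, 4, 4, 4, 4]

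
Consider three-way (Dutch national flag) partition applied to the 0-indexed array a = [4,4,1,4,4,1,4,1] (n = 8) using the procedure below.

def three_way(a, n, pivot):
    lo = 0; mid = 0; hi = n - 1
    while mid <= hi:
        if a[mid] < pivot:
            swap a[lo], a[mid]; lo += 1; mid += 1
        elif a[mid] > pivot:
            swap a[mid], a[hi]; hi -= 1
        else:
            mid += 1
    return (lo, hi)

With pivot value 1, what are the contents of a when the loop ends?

[1,1,1,4,4,4,4,4]

lo=0 mid=0 hi=7
4>1: swap(0,7), hi=6 ⇒ [1,4,1,4,4,1,4,4]
1=1: mid=1
4>1: swap(1,6), hi=5 ⇒ [1,4,1,4,4,1,4,4]
4>1: swap(1,5), hi=4 ⇒ [1,1,1,4,4,4,4,4]
1=1: mid=2
1=1: mid=3
4>1: swap(3,4), hi=3 ⇒ [1,1,1,4,4,4,4,4]
4>1: swap(3,3), hi=2 ⇒ [1,1,1,4,4,4,4,4]
done. lo=0 hi=2; a=[1,1,1,4,4,4,4,4]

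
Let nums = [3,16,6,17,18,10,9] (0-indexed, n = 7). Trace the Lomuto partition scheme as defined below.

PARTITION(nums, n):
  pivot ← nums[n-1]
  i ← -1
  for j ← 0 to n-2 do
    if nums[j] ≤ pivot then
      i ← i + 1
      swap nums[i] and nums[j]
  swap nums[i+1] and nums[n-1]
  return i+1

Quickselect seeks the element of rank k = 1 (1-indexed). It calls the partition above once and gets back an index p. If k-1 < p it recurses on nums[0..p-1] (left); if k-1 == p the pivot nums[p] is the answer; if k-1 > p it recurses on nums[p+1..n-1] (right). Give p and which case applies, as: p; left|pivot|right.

2; left

pivot=9, i=-1
j=0: 3≤9, i=0, swap(0,0) ⇒ [3,16,6,17,18,10,9]
j=1: 16>9, skip
j=2: 6≤9, i=1, swap(1,2) ⇒ [3,6,16,17,18,10,9]
j=3: 17>9, skip
j=4: 18>9, skip
j=5: 10>9, skip
swap(2,6) ⇒ [3,6,9,17,18,10,16]; return 2
p = 2; k-1 = 0 < 2 ⇒ left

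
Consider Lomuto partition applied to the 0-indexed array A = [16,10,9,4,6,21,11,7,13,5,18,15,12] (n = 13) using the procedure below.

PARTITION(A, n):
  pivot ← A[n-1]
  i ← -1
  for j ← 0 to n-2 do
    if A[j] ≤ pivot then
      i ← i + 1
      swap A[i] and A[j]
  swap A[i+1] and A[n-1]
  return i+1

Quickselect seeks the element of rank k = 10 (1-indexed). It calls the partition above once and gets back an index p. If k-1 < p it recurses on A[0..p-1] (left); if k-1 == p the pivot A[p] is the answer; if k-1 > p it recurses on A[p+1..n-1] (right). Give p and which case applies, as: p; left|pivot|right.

7; right

pivot=12, i=-1
j=0: 16>12, skip
j=1: 10≤12, i=0, swap(0,1) ⇒ [10,16,9,4,6,21,11,7,13,5,18,15,12]
j=2: 9≤12, i=1, swap(1,2) ⇒ [10,9,16,4,6,21,11,7,13,5,18,15,12]
j=3: 4≤12, i=2, swap(2,3) ⇒ [10,9,4,16,6,21,11,7,13,5,18,15,12]
j=4: 6≤12, i=3, swap(3,4) ⇒ [10,9,4,6,16,21,11,7,13,5,18,15,12]
j=5: 21>12, skip
j=6: 11≤12, i=4, swap(4,6) ⇒ [10,9,4,6,11,21,16,7,13,5,18,15,12]
j=7: 7≤12, i=5, swap(5,7) ⇒ [10,9,4,6,11,7,16,21,13,5,18,15,12]
j=8: 13>12, skip
j=9: 5≤12, i=6, swap(6,9) ⇒ [10,9,4,6,11,7,5,21,13,16,18,15,12]
j=10: 18>12, skip
j=11: 15>12, skip
swap(7,12) ⇒ [10,9,4,6,11,7,5,12,13,16,18,15,21]; return 7
p = 7; k-1 = 9 > 7 ⇒ right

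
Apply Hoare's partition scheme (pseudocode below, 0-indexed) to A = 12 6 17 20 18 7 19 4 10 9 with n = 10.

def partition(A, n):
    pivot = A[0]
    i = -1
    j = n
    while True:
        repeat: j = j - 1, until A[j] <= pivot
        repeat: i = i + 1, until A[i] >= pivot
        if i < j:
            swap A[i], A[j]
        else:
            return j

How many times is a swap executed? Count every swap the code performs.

pivot = A[0] = 12; i = -1, j = 10
j→9 (A[9]=9≤12), i→0 (A[0]=12≥12); i<j, swap → 9 6 17 20 18 7 19 4 10 12
j→8 (A[8]=10≤12), i→2 (A[2]=17≥12); i<j, swap → 9 6 10 20 18 7 19 4 17 12
j→7 (A[7]=4≤12), i→3 (A[3]=20≥12); i<j, swap → 9 6 10 4 18 7 19 20 17 12
j→5 (A[5]=7≤12), i→4 (A[4]=18≥12); i<j, swap → 9 6 10 4 7 18 19 20 17 12
j→4, i→5; i≥j, return j=4. A = 9 6 10 4 7 18 19 20 17 12

4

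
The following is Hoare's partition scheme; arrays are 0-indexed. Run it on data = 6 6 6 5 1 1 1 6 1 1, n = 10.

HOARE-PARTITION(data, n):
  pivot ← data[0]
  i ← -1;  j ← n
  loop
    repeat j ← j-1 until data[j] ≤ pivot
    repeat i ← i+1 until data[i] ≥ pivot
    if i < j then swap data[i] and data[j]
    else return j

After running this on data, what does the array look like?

pivot=6
j stops at 9 (1), i stops at 0 (6); swap ⇒ 1 6 6 5 1 1 1 6 1 6
j stops at 8 (1), i stops at 1 (6); swap ⇒ 1 1 6 5 1 1 1 6 6 6
j stops at 7 (6), i stops at 2 (6); swap ⇒ 1 1 6 5 1 1 1 6 6 6
j stops at 6, i stops at 7; i≥j ⇒ return 6. data=1 1 6 5 1 1 1 6 6 6

1 1 6 5 1 1 1 6 6 6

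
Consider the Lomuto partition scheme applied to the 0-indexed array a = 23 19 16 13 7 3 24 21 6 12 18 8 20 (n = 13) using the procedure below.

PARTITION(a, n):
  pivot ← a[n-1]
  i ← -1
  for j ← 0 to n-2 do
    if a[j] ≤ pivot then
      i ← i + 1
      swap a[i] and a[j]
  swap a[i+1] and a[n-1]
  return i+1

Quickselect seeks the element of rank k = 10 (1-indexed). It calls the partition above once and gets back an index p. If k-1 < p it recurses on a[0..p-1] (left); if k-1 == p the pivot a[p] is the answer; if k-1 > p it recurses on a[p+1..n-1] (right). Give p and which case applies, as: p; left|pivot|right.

pivot = a[12] = 20; i = -1
j=0: a[0]=23 > 20 → no swap
j=1: a[1]=19 ≤ 20 → i=0, swap a[0],a[1] → 19 23 16 13 7 3 24 21 6 12 18 8 20
j=2: a[2]=16 ≤ 20 → i=1, swap a[1],a[2] → 19 16 23 13 7 3 24 21 6 12 18 8 20
j=3: a[3]=13 ≤ 20 → i=2, swap a[2],a[3] → 19 16 13 23 7 3 24 21 6 12 18 8 20
j=4: a[4]=7 ≤ 20 → i=3, swap a[3],a[4] → 19 16 13 7 23 3 24 21 6 12 18 8 20
j=5: a[5]=3 ≤ 20 → i=4, swap a[4],a[5] → 19 16 13 7 3 23 24 21 6 12 18 8 20
j=6: a[6]=24 > 20 → no swap
j=7: a[7]=21 > 20 → no swap
j=8: a[8]=6 ≤ 20 → i=5, swap a[5],a[8] → 19 16 13 7 3 6 24 21 23 12 18 8 20
j=9: a[9]=12 ≤ 20 → i=6, swap a[6],a[9] → 19 16 13 7 3 6 12 21 23 24 18 8 20
j=10: a[10]=18 ≤ 20 → i=7, swap a[7],a[10] → 19 16 13 7 3 6 12 18 23 24 21 8 20
j=11: a[11]=8 ≤ 20 → i=8, swap a[8],a[11] → 19 16 13 7 3 6 12 18 8 24 21 23 20
final swap a[9],a[12] → 19 16 13 7 3 6 12 18 8 20 21 23 24; return 9
p = 9; k-1 = 9 == 9 ⇒ pivot

9; pivot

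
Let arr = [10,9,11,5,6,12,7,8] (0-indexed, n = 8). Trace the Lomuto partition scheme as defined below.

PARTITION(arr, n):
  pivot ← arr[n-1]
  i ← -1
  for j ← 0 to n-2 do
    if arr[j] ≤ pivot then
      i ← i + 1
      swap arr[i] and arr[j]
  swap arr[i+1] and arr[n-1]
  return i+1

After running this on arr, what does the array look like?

pivot=8, i=-1
j=0: 10>8, skip
j=1: 9>8, skip
j=2: 11>8, skip
j=3: 5≤8, i=0, swap(0,3) ⇒ [5,9,11,10,6,12,7,8]
j=4: 6≤8, i=1, swap(1,4) ⇒ [5,6,11,10,9,12,7,8]
j=5: 12>8, skip
j=6: 7≤8, i=2, swap(2,6) ⇒ [5,6,7,10,9,12,11,8]
swap(3,7) ⇒ [5,6,7,8,9,12,11,10]; return 3

[5,6,7,8,9,12,11,10]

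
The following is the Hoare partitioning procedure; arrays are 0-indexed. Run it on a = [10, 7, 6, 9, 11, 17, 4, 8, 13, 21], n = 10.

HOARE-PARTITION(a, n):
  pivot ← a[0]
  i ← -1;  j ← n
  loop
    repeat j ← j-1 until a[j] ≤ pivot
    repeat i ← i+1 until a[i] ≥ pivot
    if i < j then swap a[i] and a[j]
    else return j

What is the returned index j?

4

pivot=10
j stops at 7 (8), i stops at 0 (10); swap ⇒ [8, 7, 6, 9, 11, 17, 4, 10, 13, 21]
j stops at 6 (4), i stops at 4 (11); swap ⇒ [8, 7, 6, 9, 4, 17, 11, 10, 13, 21]
j stops at 4, i stops at 5; i≥j ⇒ return 4. a=[8, 7, 6, 9, 4, 17, 11, 10, 13, 21]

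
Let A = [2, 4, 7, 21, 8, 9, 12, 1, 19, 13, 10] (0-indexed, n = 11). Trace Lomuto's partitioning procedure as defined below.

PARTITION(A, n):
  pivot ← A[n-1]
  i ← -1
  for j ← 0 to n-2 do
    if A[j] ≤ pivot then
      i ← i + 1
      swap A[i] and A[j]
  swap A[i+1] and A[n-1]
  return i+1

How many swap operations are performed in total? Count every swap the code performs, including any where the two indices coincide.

pivot = A[10] = 10; i = -1
j=0: A[0]=2 ≤ 10 → i=0, swap A[0],A[0] (no change) → [2, 4, 7, 21, 8, 9, 12, 1, 19, 13, 10]
j=1: A[1]=4 ≤ 10 → i=1, swap A[1],A[1] (no change) → [2, 4, 7, 21, 8, 9, 12, 1, 19, 13, 10]
j=2: A[2]=7 ≤ 10 → i=2, swap A[2],A[2] (no change) → [2, 4, 7, 21, 8, 9, 12, 1, 19, 13, 10]
j=3: A[3]=21 > 10 → no swap
j=4: A[4]=8 ≤ 10 → i=3, swap A[3],A[4] → [2, 4, 7, 8, 21, 9, 12, 1, 19, 13, 10]
j=5: A[5]=9 ≤ 10 → i=4, swap A[4],A[5] → [2, 4, 7, 8, 9, 21, 12, 1, 19, 13, 10]
j=6: A[6]=12 > 10 → no swap
j=7: A[7]=1 ≤ 10 → i=5, swap A[5],A[7] → [2, 4, 7, 8, 9, 1, 12, 21, 19, 13, 10]
j=8: A[8]=19 > 10 → no swap
j=9: A[9]=13 > 10 → no swap
final swap A[6],A[10] → [2, 4, 7, 8, 9, 1, 10, 21, 19, 13, 12]; return 6

7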